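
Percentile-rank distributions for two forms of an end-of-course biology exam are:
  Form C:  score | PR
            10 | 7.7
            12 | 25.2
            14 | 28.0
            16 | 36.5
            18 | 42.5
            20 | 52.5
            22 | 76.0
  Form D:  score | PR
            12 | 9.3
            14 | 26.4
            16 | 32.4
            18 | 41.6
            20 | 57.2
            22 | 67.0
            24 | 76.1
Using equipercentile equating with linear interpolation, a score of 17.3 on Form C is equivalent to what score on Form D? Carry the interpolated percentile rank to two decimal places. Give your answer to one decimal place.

17.7

PR of 17.3 on Form C: 36.5 + (17.3 − 16)/(18 − 16) × (42.5 − 36.5) = 40.40
On Form D, PR 40.40 falls between score 16 (PR 32.4) and 18 (PR 41.6).
Interpolate: 16 + (40.40 − 32.4)/(41.6 − 32.4) × (18 − 16) = 17.7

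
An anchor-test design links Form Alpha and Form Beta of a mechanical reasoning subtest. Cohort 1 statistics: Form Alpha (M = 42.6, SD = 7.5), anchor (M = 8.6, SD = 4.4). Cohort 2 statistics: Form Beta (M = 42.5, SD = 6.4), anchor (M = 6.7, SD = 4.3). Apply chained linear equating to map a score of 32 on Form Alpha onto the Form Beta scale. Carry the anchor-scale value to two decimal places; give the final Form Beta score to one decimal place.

36.1

Form Alpha → anchor (Cohort 1): v = (4.4/7.5)(32 − 42.6) + 8.6 = 2.38
anchor → Form Beta (Cohort 2): y = (6.4/4.3)(2.38 − 6.7) + 42.5 = 36.1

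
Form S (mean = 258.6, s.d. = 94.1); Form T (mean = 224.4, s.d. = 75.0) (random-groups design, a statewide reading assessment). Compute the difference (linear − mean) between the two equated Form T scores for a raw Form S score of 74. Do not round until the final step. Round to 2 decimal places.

Mean-equated: 74 + (224.4 − 258.6) = 39.80
Linear-equated: (75.0/94.1)(74 − 258.6) + 224.4 = 77.269
Difference = 77.269 − 39.80 = 37.47

37.47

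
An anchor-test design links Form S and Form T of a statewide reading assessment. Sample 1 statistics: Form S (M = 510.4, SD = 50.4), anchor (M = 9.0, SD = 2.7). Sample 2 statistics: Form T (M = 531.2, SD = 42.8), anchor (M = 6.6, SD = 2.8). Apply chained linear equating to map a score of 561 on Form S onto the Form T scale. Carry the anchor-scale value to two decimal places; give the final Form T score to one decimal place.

Form S → anchor (Sample 1): v = (2.7/50.4)(561 − 510.4) + 9.0 = 11.71
anchor → Form T (Sample 2): y = (42.8/2.8)(11.71 − 6.6) + 531.2 = 609.3

609.3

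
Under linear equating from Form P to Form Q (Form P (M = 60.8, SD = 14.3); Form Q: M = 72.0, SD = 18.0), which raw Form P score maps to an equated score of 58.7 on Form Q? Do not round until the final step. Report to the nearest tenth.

Invert y = (SD_Y/SD_X)(x − M_X) + M_Y:
x = (SD_X/SD_Y)(y − M_Y) + M_X = (14.3/18.0)(58.7 − 72.0) + 60.8
x = 0.794444 × -13.300 + 60.8 = 50.2

50.2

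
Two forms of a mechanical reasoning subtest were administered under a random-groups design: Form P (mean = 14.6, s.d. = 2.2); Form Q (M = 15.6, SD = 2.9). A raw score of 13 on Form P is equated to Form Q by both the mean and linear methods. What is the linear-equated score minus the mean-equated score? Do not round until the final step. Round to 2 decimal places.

Mean-equated: 13 + (15.6 − 14.6) = 14.00
Linear-equated: (2.9/2.2)(13 − 14.6) + 15.6 = 13.491
Difference = 13.491 − 14.00 = -0.51

-0.51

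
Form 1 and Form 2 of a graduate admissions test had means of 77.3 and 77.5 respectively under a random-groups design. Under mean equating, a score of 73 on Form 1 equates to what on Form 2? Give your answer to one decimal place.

73.2

Mean equating: y = x + (M_Y − M_X) = 73 + (77.5 − 77.3) = 73.2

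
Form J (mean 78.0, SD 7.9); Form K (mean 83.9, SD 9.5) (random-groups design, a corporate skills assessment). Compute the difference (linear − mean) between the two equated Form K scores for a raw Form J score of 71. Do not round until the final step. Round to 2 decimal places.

-1.42

Mean-equated: 71 + (83.9 − 78.0) = 76.90
Linear-equated: (9.5/7.9)(71 − 78.0) + 83.9 = 75.482
Difference = 75.482 − 76.90 = -1.42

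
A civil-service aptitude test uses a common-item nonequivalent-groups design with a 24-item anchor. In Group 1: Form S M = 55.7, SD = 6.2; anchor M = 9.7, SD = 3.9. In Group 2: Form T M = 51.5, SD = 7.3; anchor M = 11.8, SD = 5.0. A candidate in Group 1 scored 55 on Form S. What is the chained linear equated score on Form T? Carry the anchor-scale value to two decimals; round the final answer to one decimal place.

Form S → anchor (Group 1): v = (3.9/6.2)(55 − 55.7) + 9.7 = 9.26
anchor → Form T (Group 2): y = (7.3/5.0)(9.26 − 11.8) + 51.5 = 47.8

47.8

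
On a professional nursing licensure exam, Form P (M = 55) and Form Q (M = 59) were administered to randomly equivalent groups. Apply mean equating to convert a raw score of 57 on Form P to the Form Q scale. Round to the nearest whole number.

Mean equating: y = x + (M_Y − M_X) = 57 + (59 − 55) = 61

61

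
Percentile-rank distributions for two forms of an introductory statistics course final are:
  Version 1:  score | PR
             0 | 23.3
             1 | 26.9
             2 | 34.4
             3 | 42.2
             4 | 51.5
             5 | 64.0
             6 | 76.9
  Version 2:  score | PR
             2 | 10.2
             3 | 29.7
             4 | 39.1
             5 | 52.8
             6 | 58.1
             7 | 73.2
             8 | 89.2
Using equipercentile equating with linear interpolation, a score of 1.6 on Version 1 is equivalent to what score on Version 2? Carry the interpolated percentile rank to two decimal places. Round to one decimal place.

PR of 1.6 on Version 1: 26.9 + (1.6 − 1)/(2 − 1) × (34.4 − 26.9) = 31.40
On Version 2, PR 31.40 falls between score 3 (PR 29.7) and 4 (PR 39.1).
Interpolate: 3 + (31.40 − 29.7)/(39.1 − 29.7) × (4 − 3) = 3.2

3.2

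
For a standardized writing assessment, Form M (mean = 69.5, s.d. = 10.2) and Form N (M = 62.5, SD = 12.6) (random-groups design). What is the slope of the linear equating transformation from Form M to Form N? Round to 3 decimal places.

1.235

A = SD_Y / SD_X = 12.6 / 10.2 = 1.235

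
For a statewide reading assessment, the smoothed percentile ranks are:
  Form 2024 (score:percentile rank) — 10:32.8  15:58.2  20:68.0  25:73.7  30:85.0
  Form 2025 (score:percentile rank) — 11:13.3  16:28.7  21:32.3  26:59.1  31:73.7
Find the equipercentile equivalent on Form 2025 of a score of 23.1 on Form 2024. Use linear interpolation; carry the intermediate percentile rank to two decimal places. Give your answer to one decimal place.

30.3

PR of 23.1 on Form 2024: 68.0 + (23.1 − 20)/(25 − 20) × (73.7 − 68.0) = 71.53
On Form 2025, PR 71.53 falls between score 26 (PR 59.1) and 31 (PR 73.7).
Interpolate: 26 + (71.53 − 59.1)/(73.7 − 59.1) × (31 − 26) = 30.3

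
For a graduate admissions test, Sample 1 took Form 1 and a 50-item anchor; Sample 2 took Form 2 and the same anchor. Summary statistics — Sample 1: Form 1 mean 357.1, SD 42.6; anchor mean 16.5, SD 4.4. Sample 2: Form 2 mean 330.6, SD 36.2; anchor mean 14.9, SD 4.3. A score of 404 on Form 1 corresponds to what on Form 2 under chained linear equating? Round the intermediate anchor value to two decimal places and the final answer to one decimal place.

384.8

Form 1 → anchor (Sample 1): v = (4.4/42.6)(404 − 357.1) + 16.5 = 21.34
anchor → Form 2 (Sample 2): y = (36.2/4.3)(21.34 − 14.9) + 330.6 = 384.8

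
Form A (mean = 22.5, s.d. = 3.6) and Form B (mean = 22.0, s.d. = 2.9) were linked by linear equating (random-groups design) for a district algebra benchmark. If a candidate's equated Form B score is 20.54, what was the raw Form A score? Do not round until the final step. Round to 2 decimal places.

Invert y = (SD_Y/SD_X)(x − M_X) + M_Y:
x = (SD_X/SD_Y)(y − M_Y) + M_X = (3.6/2.9)(20.54 − 22.0) + 22.5
x = 1.241379 × -1.460 + 22.5 = 20.69

20.69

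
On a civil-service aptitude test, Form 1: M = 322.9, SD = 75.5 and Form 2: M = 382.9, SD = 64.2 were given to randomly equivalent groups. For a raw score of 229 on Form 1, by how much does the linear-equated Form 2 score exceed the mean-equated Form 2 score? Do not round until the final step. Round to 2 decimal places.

14.05

Mean-equated: 229 + (382.9 − 322.9) = 289.00
Linear-equated: (64.2/75.5)(229 − 322.9) + 382.9 = 303.054
Difference = 303.054 − 289.00 = 14.05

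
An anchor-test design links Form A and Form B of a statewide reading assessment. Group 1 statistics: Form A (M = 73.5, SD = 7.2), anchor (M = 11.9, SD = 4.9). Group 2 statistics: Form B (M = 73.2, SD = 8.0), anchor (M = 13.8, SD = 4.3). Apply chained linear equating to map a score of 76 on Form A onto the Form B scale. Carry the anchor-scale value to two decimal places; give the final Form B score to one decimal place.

72.8

Form A → anchor (Group 1): v = (4.9/7.2)(76 − 73.5) + 11.9 = 13.60
anchor → Form B (Group 2): y = (8.0/4.3)(13.60 − 13.8) + 73.2 = 72.8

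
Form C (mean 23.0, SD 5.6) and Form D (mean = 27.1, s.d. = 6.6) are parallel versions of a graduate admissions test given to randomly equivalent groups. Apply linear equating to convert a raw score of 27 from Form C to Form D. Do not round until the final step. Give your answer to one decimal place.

31.8

Linear equating: y = (SD_Y/SD_X)(x − M_X) + M_Y
y = (6.6/5.6)(27 − 23.0) + 27.1
y = 1.178571 × 4.0 + 27.1 = 4.7143 + 27.1 = 31.8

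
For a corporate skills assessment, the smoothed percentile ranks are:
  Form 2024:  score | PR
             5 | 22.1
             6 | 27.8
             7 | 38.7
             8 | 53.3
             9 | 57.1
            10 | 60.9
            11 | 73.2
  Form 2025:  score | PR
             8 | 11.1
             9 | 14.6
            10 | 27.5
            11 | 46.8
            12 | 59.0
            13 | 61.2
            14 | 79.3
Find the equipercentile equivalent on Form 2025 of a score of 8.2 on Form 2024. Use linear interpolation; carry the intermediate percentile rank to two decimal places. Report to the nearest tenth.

PR of 8.2 on Form 2024: 53.3 + (8.2 − 8)/(9 − 8) × (57.1 − 53.3) = 54.06
On Form 2025, PR 54.06 falls between score 11 (PR 46.8) and 12 (PR 59.0).
Interpolate: 11 + (54.06 − 46.8)/(59.0 − 46.8) × (12 − 11) = 11.6

11.6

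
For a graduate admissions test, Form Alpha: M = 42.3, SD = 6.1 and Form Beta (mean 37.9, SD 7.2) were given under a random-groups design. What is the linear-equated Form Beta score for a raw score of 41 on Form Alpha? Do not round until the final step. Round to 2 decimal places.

36.37

Linear equating: y = (SD_Y/SD_X)(x − M_X) + M_Y
y = (7.2/6.1)(41 − 42.3) + 37.9
y = 1.180328 × -1.3 + 37.9 = -1.5344 + 37.9 = 36.37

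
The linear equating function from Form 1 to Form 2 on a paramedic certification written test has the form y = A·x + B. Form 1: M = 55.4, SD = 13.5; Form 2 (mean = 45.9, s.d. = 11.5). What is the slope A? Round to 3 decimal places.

A = SD_Y / SD_X = 11.5 / 13.5 = 0.852

0.852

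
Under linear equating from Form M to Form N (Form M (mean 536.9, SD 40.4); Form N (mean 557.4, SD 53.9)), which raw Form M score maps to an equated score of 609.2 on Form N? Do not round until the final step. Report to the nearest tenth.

Invert y = (SD_Y/SD_X)(x − M_X) + M_Y:
x = (SD_X/SD_Y)(y − M_Y) + M_X = (40.4/53.9)(609.2 − 557.4) + 536.9
x = 0.749536 × 51.800 + 536.9 = 575.7

575.7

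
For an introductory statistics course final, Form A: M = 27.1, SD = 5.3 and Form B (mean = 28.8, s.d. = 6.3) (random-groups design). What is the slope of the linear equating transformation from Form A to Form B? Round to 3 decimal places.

A = SD_Y / SD_X = 6.3 / 5.3 = 1.189

1.189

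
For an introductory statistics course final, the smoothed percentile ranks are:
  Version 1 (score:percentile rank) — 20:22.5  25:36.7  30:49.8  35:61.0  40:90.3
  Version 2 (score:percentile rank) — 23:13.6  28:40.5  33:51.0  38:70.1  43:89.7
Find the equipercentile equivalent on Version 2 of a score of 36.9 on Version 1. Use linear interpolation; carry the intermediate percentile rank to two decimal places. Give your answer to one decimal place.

PR of 36.9 on Version 1: 61.0 + (36.9 − 35)/(40 − 35) × (90.3 − 61.0) = 72.13
On Version 2, PR 72.13 falls between score 38 (PR 70.1) and 43 (PR 89.7).
Interpolate: 38 + (72.13 − 70.1)/(89.7 − 70.1) × (43 − 38) = 38.5

38.5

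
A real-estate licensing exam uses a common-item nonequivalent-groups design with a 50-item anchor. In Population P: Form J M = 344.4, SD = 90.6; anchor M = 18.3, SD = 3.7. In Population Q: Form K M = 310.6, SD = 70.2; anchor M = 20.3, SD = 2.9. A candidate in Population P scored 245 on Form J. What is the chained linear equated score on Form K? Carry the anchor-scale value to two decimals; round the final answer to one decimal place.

163.9

Form J → anchor (Population P): v = (3.7/90.6)(245 − 344.4) + 18.3 = 14.24
anchor → Form K (Population Q): y = (70.2/2.9)(14.24 − 20.3) + 310.6 = 163.9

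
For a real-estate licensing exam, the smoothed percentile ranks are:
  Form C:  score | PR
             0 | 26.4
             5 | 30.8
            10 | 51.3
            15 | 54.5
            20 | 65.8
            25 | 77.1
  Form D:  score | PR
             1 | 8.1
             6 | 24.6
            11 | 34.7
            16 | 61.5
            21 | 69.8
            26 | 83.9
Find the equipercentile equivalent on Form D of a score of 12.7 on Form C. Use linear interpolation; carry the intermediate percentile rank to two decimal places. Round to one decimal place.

14.4

PR of 12.7 on Form C: 51.3 + (12.7 − 10)/(15 − 10) × (54.5 − 51.3) = 53.03
On Form D, PR 53.03 falls between score 11 (PR 34.7) and 16 (PR 61.5).
Interpolate: 11 + (53.03 − 34.7)/(61.5 − 34.7) × (16 − 11) = 14.4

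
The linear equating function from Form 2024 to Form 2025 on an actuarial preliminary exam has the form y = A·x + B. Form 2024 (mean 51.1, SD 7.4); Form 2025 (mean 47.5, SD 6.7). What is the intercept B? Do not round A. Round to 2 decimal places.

A = SD_Y / SD_X = 6.7 / 7.4 = 0.905405
B = M_Y − A·M_X = 47.5 − 0.905405 × 51.1 = 1.23

1.23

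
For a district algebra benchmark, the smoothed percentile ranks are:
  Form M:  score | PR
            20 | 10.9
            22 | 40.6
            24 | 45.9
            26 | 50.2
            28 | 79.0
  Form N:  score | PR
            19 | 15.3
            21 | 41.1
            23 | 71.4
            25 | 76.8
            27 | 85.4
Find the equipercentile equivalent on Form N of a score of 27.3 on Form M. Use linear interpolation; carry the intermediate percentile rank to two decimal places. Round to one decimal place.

PR of 27.3 on Form M: 50.2 + (27.3 − 26)/(28 − 26) × (79.0 − 50.2) = 68.92
On Form N, PR 68.92 falls between score 21 (PR 41.1) and 23 (PR 71.4).
Interpolate: 21 + (68.92 − 41.1)/(71.4 − 41.1) × (23 − 21) = 22.8

22.8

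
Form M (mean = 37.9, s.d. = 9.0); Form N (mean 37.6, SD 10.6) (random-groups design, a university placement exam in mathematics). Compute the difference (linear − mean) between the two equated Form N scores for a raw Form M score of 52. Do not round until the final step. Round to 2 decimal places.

Mean-equated: 52 + (37.6 − 37.9) = 51.70
Linear-equated: (10.6/9.0)(52 − 37.9) + 37.6 = 54.207
Difference = 54.207 − 51.70 = 2.51

2.51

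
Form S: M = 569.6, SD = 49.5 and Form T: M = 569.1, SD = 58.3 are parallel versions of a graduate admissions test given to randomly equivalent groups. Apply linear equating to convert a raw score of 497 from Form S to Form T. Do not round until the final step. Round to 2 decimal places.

483.59

Linear equating: y = (SD_Y/SD_X)(x − M_X) + M_Y
y = (58.3/49.5)(497 − 569.6) + 569.1
y = 1.177778 × -72.6 + 569.1 = -85.5067 + 569.1 = 483.59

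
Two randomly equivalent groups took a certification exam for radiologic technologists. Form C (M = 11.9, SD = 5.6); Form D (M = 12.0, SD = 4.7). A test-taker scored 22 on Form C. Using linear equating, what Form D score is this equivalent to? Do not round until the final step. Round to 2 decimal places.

Linear equating: y = (SD_Y/SD_X)(x − M_X) + M_Y
y = (4.7/5.6)(22 − 11.9) + 12.0
y = 0.839286 × 10.1 + 12.0 = 8.4768 + 12.0 = 20.48

20.48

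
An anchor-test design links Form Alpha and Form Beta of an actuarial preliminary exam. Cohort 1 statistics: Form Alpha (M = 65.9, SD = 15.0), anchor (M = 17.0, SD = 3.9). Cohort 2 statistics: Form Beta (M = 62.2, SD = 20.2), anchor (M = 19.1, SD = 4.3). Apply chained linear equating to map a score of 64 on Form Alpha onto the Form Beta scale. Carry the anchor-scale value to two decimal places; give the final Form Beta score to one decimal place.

50.0

Form Alpha → anchor (Cohort 1): v = (3.9/15.0)(64 − 65.9) + 17.0 = 16.51
anchor → Form Beta (Cohort 2): y = (20.2/4.3)(16.51 − 19.1) + 62.2 = 50.0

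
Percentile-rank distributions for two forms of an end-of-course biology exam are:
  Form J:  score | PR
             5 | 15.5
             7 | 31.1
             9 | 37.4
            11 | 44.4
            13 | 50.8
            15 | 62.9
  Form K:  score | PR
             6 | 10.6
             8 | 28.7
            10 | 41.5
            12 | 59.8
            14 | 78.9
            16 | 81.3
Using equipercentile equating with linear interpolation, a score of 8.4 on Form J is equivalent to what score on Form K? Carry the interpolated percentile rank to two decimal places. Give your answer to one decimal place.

PR of 8.4 on Form J: 31.1 + (8.4 − 7)/(9 − 7) × (37.4 − 31.1) = 35.51
On Form K, PR 35.51 falls between score 8 (PR 28.7) and 10 (PR 41.5).
Interpolate: 8 + (35.51 − 28.7)/(41.5 − 28.7) × (10 − 8) = 9.1

9.1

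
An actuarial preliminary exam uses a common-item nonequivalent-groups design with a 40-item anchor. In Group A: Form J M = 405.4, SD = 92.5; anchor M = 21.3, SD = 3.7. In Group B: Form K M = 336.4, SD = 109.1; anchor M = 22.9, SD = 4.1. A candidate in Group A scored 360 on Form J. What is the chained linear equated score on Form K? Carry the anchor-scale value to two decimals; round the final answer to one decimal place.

245.4

Form J → anchor (Group A): v = (3.7/92.5)(360 − 405.4) + 21.3 = 19.48
anchor → Form K (Group B): y = (109.1/4.1)(19.48 − 22.9) + 336.4 = 245.4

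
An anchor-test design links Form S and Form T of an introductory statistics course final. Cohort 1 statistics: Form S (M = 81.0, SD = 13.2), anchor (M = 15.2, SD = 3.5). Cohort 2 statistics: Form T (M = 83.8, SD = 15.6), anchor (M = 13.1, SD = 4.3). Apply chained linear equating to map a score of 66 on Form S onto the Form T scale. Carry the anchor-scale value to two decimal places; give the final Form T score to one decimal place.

77.0

Form S → anchor (Cohort 1): v = (3.5/13.2)(66 − 81.0) + 15.2 = 11.22
anchor → Form T (Cohort 2): y = (15.6/4.3)(11.22 − 13.1) + 83.8 = 77.0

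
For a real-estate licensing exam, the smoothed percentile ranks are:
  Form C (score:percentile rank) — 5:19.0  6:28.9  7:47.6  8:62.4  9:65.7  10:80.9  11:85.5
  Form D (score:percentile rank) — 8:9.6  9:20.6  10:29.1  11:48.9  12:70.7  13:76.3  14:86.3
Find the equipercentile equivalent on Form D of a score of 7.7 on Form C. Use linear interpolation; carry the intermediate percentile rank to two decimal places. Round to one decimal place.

PR of 7.7 on Form C: 47.6 + (7.7 − 7)/(8 − 7) × (62.4 − 47.6) = 57.96
On Form D, PR 57.96 falls between score 11 (PR 48.9) and 12 (PR 70.7).
Interpolate: 11 + (57.96 − 48.9)/(70.7 − 48.9) × (12 − 11) = 11.4

11.4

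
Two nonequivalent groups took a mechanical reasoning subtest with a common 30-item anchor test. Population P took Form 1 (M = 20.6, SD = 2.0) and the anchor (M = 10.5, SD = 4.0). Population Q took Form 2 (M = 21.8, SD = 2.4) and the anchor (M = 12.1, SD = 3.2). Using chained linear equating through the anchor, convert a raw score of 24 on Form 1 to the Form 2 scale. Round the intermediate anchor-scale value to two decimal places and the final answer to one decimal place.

Form 1 → anchor (Population P): v = (4.0/2.0)(24 − 20.6) + 10.5 = 17.30
anchor → Form 2 (Population Q): y = (2.4/3.2)(17.30 − 12.1) + 21.8 = 25.7

25.7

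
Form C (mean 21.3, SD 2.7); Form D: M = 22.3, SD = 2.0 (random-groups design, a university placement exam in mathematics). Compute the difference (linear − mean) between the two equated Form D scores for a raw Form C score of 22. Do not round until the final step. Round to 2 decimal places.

Mean-equated: 22 + (22.3 − 21.3) = 23.00
Linear-equated: (2.0/2.7)(22 − 21.3) + 22.3 = 22.819
Difference = 22.819 − 23.00 = -0.18

-0.18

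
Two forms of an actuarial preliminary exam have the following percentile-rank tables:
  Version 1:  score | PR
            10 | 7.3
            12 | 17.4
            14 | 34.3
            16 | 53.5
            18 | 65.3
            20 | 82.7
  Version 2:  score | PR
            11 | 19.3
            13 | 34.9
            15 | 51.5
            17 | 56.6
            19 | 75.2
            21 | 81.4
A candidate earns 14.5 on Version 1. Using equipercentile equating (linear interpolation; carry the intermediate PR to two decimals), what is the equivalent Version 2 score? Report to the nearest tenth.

PR of 14.5 on Version 1: 34.3 + (14.5 − 14)/(16 − 14) × (53.5 − 34.3) = 39.10
On Version 2, PR 39.10 falls between score 13 (PR 34.9) and 15 (PR 51.5).
Interpolate: 13 + (39.10 − 34.9)/(51.5 − 34.9) × (15 − 13) = 13.5

13.5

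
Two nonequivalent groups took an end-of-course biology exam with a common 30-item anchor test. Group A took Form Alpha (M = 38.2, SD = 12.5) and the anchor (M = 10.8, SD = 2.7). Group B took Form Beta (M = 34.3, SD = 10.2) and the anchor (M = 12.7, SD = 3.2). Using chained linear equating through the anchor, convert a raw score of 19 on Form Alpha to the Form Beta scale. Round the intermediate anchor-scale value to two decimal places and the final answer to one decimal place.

Form Alpha → anchor (Group A): v = (2.7/12.5)(19 − 38.2) + 10.8 = 6.65
anchor → Form Beta (Group B): y = (10.2/3.2)(6.65 − 12.7) + 34.3 = 15.0

15.0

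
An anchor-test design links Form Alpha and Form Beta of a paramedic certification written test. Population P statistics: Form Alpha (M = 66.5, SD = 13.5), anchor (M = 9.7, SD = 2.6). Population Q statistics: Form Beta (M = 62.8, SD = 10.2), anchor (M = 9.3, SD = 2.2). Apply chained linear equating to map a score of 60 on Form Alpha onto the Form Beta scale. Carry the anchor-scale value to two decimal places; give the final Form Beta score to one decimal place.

58.9

Form Alpha → anchor (Population P): v = (2.6/13.5)(60 − 66.5) + 9.7 = 8.45
anchor → Form Beta (Population Q): y = (10.2/2.2)(8.45 − 9.3) + 62.8 = 58.9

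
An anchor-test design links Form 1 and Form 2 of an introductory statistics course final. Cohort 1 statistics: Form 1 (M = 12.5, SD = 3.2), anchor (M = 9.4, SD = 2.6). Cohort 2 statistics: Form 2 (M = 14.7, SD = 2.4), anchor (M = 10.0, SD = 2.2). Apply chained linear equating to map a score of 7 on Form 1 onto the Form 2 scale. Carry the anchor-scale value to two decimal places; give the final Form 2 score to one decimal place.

9.2

Form 1 → anchor (Cohort 1): v = (2.6/3.2)(7 − 12.5) + 9.4 = 4.93
anchor → Form 2 (Cohort 2): y = (2.4/2.2)(4.93 − 10.0) + 14.7 = 9.2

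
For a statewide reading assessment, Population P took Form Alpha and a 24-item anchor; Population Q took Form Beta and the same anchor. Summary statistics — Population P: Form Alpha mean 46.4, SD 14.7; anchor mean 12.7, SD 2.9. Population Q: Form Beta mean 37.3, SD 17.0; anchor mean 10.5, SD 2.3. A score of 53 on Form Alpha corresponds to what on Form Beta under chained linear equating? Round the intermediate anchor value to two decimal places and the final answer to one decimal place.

63.2

Form Alpha → anchor (Population P): v = (2.9/14.7)(53 − 46.4) + 12.7 = 14.00
anchor → Form Beta (Population Q): y = (17.0/2.3)(14.00 − 10.5) + 37.3 = 63.2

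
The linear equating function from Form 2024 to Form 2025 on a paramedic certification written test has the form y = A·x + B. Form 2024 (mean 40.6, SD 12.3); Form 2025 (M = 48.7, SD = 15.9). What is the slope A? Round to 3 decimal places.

A = SD_Y / SD_X = 15.9 / 12.3 = 1.293

1.293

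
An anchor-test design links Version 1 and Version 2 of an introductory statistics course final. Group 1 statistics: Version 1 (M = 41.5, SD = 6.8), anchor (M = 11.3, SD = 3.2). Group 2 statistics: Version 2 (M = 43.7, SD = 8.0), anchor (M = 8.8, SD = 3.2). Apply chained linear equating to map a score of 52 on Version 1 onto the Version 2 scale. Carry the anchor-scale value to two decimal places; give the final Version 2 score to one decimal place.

62.3

Version 1 → anchor (Group 1): v = (3.2/6.8)(52 − 41.5) + 11.3 = 16.24
anchor → Version 2 (Group 2): y = (8.0/3.2)(16.24 − 8.8) + 43.7 = 62.3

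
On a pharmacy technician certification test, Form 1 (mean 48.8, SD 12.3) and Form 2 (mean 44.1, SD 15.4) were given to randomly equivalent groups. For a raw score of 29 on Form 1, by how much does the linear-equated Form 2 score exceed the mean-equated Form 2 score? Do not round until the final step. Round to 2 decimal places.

-4.99

Mean-equated: 29 + (44.1 − 48.8) = 24.30
Linear-equated: (15.4/12.3)(29 − 48.8) + 44.1 = 19.310
Difference = 19.310 − 24.30 = -4.99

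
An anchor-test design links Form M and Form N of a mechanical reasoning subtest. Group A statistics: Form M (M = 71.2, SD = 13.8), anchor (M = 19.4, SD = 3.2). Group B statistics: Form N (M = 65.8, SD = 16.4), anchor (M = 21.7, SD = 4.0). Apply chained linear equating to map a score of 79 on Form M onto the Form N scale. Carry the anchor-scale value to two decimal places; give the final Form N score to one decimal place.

63.8

Form M → anchor (Group A): v = (3.2/13.8)(79 − 71.2) + 19.4 = 21.21
anchor → Form N (Group B): y = (16.4/4.0)(21.21 − 21.7) + 65.8 = 63.8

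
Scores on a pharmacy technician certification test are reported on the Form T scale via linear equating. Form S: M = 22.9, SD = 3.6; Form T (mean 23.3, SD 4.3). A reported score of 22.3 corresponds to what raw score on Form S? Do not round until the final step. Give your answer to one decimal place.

Invert y = (SD_Y/SD_X)(x − M_X) + M_Y:
x = (SD_X/SD_Y)(y − M_Y) + M_X = (3.6/4.3)(22.3 − 23.3) + 22.9
x = 0.837209 × -1.000 + 22.9 = 22.1

22.1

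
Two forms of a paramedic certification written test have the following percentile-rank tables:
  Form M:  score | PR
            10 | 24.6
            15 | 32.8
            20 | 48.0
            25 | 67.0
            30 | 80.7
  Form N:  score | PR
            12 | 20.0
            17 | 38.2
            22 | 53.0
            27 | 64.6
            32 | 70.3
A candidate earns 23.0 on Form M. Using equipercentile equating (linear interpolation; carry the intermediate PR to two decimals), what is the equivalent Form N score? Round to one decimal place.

24.8

PR of 23.0 on Form M: 48.0 + (23.0 − 20)/(25 − 20) × (67.0 − 48.0) = 59.40
On Form N, PR 59.40 falls between score 22 (PR 53.0) and 27 (PR 64.6).
Interpolate: 22 + (59.40 − 53.0)/(64.6 − 53.0) × (27 − 22) = 24.8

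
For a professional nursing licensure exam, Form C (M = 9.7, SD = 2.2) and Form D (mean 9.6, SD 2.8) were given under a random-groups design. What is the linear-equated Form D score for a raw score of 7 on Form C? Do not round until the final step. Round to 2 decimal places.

6.16

Linear equating: y = (SD_Y/SD_X)(x − M_X) + M_Y
y = (2.8/2.2)(7 − 9.7) + 9.6
y = 1.272727 × -2.7 + 9.6 = -3.4364 + 9.6 = 6.16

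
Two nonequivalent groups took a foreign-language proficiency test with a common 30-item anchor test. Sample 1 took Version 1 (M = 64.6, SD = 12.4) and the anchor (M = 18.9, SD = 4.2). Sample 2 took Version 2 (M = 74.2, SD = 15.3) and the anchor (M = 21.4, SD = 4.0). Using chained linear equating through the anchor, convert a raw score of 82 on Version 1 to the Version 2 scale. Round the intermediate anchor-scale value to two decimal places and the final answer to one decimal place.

Version 1 → anchor (Sample 1): v = (4.2/12.4)(82 − 64.6) + 18.9 = 24.79
anchor → Version 2 (Sample 2): y = (15.3/4.0)(24.79 − 21.4) + 74.2 = 87.2

87.2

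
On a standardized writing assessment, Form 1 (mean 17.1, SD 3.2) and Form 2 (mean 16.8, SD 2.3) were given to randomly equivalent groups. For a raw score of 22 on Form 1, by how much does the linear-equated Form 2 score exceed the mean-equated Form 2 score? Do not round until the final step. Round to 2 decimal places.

-1.38

Mean-equated: 22 + (16.8 − 17.1) = 21.70
Linear-equated: (2.3/3.2)(22 − 17.1) + 16.8 = 20.322
Difference = 20.322 − 21.70 = -1.38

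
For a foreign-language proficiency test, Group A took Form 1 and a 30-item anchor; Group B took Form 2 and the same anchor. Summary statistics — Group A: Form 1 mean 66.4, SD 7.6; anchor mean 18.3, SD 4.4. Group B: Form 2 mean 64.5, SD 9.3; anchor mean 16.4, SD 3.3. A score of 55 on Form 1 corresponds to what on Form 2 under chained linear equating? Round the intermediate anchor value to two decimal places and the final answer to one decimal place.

51.3

Form 1 → anchor (Group A): v = (4.4/7.6)(55 − 66.4) + 18.3 = 11.70
anchor → Form 2 (Group B): y = (9.3/3.3)(11.70 − 16.4) + 64.5 = 51.3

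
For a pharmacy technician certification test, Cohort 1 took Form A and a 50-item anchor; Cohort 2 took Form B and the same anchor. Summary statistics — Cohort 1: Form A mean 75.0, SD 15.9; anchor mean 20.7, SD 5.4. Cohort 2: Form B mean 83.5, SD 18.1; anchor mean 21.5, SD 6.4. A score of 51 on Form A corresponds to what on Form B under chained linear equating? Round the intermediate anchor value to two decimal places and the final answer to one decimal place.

58.2

Form A → anchor (Cohort 1): v = (5.4/15.9)(51 − 75.0) + 20.7 = 12.55
anchor → Form B (Cohort 2): y = (18.1/6.4)(12.55 − 21.5) + 83.5 = 58.2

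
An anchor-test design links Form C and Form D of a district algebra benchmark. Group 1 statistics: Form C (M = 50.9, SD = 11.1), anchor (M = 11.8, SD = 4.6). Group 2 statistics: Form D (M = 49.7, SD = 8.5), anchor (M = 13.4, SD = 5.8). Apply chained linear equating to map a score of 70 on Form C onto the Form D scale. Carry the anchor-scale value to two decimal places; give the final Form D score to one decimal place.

Form C → anchor (Group 1): v = (4.6/11.1)(70 − 50.9) + 11.8 = 19.72
anchor → Form D (Group 2): y = (8.5/5.8)(19.72 − 13.4) + 49.7 = 59.0

59.0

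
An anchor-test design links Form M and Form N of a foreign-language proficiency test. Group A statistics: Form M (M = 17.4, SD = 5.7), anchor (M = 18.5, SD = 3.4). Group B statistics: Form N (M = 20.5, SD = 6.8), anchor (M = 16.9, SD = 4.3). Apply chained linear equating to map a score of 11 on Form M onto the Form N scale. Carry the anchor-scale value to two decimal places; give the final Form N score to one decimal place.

Form M → anchor (Group A): v = (3.4/5.7)(11 − 17.4) + 18.5 = 14.68
anchor → Form N (Group B): y = (6.8/4.3)(14.68 − 16.9) + 20.5 = 17.0

17.0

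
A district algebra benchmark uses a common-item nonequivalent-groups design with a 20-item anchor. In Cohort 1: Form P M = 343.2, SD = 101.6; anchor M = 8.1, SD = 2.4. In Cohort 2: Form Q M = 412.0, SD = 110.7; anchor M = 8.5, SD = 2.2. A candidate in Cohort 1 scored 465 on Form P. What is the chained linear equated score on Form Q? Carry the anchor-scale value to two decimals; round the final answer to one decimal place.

Form P → anchor (Cohort 1): v = (2.4/101.6)(465 − 343.2) + 8.1 = 10.98
anchor → Form Q (Cohort 2): y = (110.7/2.2)(10.98 − 8.5) + 412.0 = 536.8

536.8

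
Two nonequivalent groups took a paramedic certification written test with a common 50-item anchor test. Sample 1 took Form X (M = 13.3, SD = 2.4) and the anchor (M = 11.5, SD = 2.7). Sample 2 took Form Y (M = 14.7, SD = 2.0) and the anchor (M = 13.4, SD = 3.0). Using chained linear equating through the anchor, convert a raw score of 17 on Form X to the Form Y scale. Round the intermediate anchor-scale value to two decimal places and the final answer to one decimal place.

16.2

Form X → anchor (Sample 1): v = (2.7/2.4)(17 − 13.3) + 11.5 = 15.66
anchor → Form Y (Sample 2): y = (2.0/3.0)(15.66 − 13.4) + 14.7 = 16.2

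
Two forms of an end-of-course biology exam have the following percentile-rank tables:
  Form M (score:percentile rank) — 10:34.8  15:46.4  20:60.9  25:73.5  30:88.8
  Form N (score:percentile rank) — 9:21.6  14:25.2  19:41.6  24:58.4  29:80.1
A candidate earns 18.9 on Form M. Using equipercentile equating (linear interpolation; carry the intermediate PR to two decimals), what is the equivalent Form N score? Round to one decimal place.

PR of 18.9 on Form M: 46.4 + (18.9 − 15)/(20 − 15) × (60.9 − 46.4) = 57.71
On Form N, PR 57.71 falls between score 19 (PR 41.6) and 24 (PR 58.4).
Interpolate: 19 + (57.71 − 41.6)/(58.4 − 41.6) × (24 − 19) = 23.8

23.8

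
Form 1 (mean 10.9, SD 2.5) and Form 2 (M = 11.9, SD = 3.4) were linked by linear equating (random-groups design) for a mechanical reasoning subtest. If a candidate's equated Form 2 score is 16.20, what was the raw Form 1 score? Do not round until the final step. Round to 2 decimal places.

Invert y = (SD_Y/SD_X)(x − M_X) + M_Y:
x = (SD_X/SD_Y)(y − M_Y) + M_X = (2.5/3.4)(16.20 − 11.9) + 10.9
x = 0.735294 × 4.300 + 10.9 = 14.06

14.06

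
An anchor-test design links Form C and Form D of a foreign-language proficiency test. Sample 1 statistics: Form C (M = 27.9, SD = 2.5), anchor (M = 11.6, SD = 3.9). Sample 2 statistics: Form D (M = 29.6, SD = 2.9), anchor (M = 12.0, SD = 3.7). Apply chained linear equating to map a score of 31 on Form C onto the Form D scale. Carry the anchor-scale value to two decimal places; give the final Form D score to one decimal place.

33.1

Form C → anchor (Sample 1): v = (3.9/2.5)(31 − 27.9) + 11.6 = 16.44
anchor → Form D (Sample 2): y = (2.9/3.7)(16.44 − 12.0) + 29.6 = 33.1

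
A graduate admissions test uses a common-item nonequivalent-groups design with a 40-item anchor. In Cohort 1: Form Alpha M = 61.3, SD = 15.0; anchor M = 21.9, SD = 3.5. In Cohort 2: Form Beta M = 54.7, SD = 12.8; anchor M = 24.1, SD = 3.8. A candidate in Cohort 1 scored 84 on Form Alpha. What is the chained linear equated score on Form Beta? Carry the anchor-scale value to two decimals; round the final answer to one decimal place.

65.1

Form Alpha → anchor (Cohort 1): v = (3.5/15.0)(84 − 61.3) + 21.9 = 27.20
anchor → Form Beta (Cohort 2): y = (12.8/3.8)(27.20 − 24.1) + 54.7 = 65.1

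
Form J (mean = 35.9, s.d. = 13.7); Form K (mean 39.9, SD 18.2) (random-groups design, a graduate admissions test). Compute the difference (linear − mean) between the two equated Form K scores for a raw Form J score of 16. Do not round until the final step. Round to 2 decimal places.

-6.54

Mean-equated: 16 + (39.9 − 35.9) = 20.00
Linear-equated: (18.2/13.7)(16 − 35.9) + 39.9 = 13.464
Difference = 13.464 − 20.00 = -6.54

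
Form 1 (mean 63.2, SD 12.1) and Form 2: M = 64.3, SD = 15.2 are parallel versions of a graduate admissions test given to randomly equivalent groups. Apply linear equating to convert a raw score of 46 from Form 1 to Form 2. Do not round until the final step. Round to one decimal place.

Linear equating: y = (SD_Y/SD_X)(x − M_X) + M_Y
y = (15.2/12.1)(46 − 63.2) + 64.3
y = 1.256198 × -17.2 + 64.3 = -21.6066 + 64.3 = 42.7

42.7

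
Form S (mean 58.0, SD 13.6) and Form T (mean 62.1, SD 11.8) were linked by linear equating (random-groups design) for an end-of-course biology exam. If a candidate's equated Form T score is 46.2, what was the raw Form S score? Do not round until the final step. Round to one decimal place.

39.7

Invert y = (SD_Y/SD_X)(x − M_X) + M_Y:
x = (SD_X/SD_Y)(y − M_Y) + M_X = (13.6/11.8)(46.2 − 62.1) + 58.0
x = 1.152542 × -15.900 + 58.0 = 39.7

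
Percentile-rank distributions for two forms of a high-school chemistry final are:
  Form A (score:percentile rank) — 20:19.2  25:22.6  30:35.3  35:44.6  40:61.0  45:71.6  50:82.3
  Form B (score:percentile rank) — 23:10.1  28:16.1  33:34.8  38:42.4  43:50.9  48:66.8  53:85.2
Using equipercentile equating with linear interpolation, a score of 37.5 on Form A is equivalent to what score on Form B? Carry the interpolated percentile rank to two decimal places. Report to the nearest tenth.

43.6

PR of 37.5 on Form A: 44.6 + (37.5 − 35)/(40 − 35) × (61.0 − 44.6) = 52.80
On Form B, PR 52.80 falls between score 43 (PR 50.9) and 48 (PR 66.8).
Interpolate: 43 + (52.80 − 50.9)/(66.8 − 50.9) × (48 − 43) = 43.6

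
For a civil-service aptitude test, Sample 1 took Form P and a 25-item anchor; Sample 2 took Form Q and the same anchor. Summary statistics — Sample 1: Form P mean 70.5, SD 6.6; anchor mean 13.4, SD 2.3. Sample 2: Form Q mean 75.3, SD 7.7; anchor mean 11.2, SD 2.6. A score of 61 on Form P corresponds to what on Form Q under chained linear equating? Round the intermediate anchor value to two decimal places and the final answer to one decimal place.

72.0

Form P → anchor (Sample 1): v = (2.3/6.6)(61 − 70.5) + 13.4 = 10.09
anchor → Form Q (Sample 2): y = (7.7/2.6)(10.09 − 11.2) + 75.3 = 72.0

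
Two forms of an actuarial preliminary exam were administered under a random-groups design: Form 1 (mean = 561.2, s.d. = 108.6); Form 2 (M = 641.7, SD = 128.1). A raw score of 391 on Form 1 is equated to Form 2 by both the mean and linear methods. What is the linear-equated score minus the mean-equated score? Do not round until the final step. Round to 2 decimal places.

-30.56

Mean-equated: 391 + (641.7 − 561.2) = 471.50
Linear-equated: (128.1/108.6)(391 − 561.2) + 641.7 = 440.939
Difference = 440.939 − 471.50 = -30.56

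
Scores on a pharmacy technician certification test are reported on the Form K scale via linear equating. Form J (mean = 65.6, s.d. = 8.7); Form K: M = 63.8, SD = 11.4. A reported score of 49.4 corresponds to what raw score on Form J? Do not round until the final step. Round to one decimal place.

54.6

Invert y = (SD_Y/SD_X)(x − M_X) + M_Y:
x = (SD_X/SD_Y)(y − M_Y) + M_X = (8.7/11.4)(49.4 − 63.8) + 65.6
x = 0.763158 × -14.400 + 65.6 = 54.6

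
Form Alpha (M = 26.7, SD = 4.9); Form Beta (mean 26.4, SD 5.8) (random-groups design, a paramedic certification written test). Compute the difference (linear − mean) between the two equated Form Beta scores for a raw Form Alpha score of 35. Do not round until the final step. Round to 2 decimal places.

Mean-equated: 35 + (26.4 − 26.7) = 34.70
Linear-equated: (5.8/4.9)(35 − 26.7) + 26.4 = 36.224
Difference = 36.224 − 34.70 = 1.52

1.52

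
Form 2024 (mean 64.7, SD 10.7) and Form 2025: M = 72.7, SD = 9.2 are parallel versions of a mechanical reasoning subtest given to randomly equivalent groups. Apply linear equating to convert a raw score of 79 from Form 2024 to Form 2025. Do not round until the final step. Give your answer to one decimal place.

Linear equating: y = (SD_Y/SD_X)(x − M_X) + M_Y
y = (9.2/10.7)(79 − 64.7) + 72.7
y = 0.859813 × 14.3 + 72.7 = 12.2953 + 72.7 = 85.0

85.0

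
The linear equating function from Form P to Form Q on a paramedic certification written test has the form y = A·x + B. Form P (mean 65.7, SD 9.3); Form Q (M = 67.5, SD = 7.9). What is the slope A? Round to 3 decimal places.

A = SD_Y / SD_X = 7.9 / 9.3 = 0.849

0.849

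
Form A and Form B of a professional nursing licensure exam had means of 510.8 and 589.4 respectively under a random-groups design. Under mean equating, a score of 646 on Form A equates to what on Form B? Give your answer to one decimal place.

Mean equating: y = x + (M_Y − M_X) = 646 + (589.4 − 510.8) = 724.6

724.6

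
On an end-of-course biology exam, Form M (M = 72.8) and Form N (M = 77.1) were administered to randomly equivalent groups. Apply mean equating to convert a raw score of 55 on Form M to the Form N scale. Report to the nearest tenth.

59.3

Mean equating: y = x + (M_Y − M_X) = 55 + (77.1 − 72.8) = 59.3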